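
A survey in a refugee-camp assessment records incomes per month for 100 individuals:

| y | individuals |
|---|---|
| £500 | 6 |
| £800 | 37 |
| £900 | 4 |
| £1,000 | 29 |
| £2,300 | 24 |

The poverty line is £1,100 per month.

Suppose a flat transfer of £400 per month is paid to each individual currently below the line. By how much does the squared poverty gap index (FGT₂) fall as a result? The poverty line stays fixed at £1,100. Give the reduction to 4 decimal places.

Before: below the line — 6×£500, 37×£800, 4×£900, 29×£1,000; squared poverty gap index (FGT₂) = 0.049091.
After the £400 transfer: below the line — 6×£900; squared poverty gap index (FGT₂) = 0.001983.
Reduction = 0.049091 − 0.001983 = 0.0471.

0.0471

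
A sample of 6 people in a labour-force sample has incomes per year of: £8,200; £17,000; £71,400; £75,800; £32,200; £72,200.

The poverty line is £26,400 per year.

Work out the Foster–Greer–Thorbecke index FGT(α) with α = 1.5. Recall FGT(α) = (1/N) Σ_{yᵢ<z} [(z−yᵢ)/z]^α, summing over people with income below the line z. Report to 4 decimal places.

Below z: £8,200, £17,000 (q = 2 of N = 6).
Relative gaps: (26400−8200)/26400 = 0.6894; (26400−17000)/26400 = 0.3561.
Raised to α = 1.5: 0.57240; 0.21246.
Sum = 0.784866; FGT(1.5) = 0.784866 / 6 = 0.1308.

0.1308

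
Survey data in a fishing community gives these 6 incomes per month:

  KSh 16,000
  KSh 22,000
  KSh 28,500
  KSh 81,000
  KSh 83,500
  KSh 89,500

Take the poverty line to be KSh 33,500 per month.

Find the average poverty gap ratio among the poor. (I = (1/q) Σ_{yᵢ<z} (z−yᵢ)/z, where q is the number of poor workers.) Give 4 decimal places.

0.3383

Below z: KSh 16,000, KSh 22,000, KSh 28,500 (q = 3 of N = 6).
Relative gaps: 0.5224, 0.3433, 0.1493; sum = 1.014925.
I averages over the q = 3 poor units only: 1.014925 / 3 = 0.3383.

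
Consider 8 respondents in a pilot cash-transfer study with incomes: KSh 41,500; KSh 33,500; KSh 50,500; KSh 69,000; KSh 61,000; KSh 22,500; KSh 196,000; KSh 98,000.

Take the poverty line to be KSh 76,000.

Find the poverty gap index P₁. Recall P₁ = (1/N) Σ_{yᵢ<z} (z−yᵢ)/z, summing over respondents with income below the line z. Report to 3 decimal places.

0.293

Poor units: KSh 22,500, KSh 33,500, KSh 41,500, KSh 50,500, KSh 61,000, KSh 69,000 (q = 6 of N = 8).
Gap ratios (z−y)/z: (76000−22500)/76000 = 0.7039; (76000−33500)/76000 = 0.5592; (76000−41500)/76000 = 0.4539; (76000−50500)/76000 = 0.3355; (76000−61000)/76000 = 0.1974; (76000−69000)/76000 = 0.0921.
Σ = 2.342105. Dividing by the full population N = 8 gives P₁ = 0.293.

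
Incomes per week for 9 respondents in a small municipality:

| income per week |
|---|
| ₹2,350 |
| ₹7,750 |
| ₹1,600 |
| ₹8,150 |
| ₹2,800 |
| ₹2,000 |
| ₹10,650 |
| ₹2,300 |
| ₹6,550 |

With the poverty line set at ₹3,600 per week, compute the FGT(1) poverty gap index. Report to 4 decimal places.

0.2145

Poor units: ₹1,600, ₹2,000, ₹2,300, ₹2,350, ₹2,800 (q = 5 of N = 9).
Gap ratios (z−y)/z: (3600−1600)/3600 = 0.5556; (3600−2000)/3600 = 0.4444; (3600−2300)/3600 = 0.3611; (3600−2350)/3600 = 0.3472; (3600−2800)/3600 = 0.2222.
Sum of shortfalls = 1.930556; P₁ averages over all N: 1.930556 / 9 = 0.2145.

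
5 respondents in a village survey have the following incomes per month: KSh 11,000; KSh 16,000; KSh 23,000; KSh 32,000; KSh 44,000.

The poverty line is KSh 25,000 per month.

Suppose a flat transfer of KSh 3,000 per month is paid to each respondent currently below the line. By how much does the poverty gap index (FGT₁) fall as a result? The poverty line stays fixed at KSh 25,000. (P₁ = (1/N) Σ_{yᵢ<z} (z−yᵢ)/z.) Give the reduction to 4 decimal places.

0.0640

Before: below the line — KSh 11,000, KSh 16,000, KSh 23,000; poverty gap index (FGT₁) = 0.200000.
After the KSh 3,000 transfer: below the line — KSh 14,000, KSh 19,000; poverty gap index (FGT₁) = 0.136000.
Reduction = 0.200000 − 0.136000 = 0.0640.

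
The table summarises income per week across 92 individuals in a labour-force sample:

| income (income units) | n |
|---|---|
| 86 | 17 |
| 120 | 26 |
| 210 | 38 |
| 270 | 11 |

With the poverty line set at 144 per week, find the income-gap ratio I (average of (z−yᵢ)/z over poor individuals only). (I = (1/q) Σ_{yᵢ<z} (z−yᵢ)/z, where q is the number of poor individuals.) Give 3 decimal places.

Below the line: 17×86, 26×120 (q = 43 of N = 92).
Shortfall ratios (z−y)/z: 0.4028 (×17), 0.1667 (×26); sum = 11.180556.
I averages over the q = 43 poor units only: 11.180556 / 43 = 0.260.

0.260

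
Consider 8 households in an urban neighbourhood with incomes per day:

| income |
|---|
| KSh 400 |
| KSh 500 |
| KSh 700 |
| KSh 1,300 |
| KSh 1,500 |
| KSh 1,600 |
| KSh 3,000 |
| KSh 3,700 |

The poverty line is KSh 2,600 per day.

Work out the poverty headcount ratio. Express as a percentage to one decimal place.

6 of the 8 households have income below KSh 2,600.
H = 6/8 = 75.0%.

75.0%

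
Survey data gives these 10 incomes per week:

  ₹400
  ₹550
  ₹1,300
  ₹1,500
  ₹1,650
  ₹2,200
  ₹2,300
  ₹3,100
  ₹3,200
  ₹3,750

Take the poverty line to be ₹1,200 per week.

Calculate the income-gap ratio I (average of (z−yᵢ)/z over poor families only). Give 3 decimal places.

Below z: ₹400, ₹550 (q = 2 of N = 10).
Relative gaps: 0.6667, 0.5417; sum = 1.208333.
I averages over the q = 2 poor units only: 1.208333 / 2 = 0.604.

0.604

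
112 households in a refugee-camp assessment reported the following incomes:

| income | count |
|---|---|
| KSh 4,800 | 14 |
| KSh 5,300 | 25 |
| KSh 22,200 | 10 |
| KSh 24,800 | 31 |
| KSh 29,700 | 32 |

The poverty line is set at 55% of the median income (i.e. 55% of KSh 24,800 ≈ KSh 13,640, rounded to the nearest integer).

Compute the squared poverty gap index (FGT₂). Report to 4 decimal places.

Below the line: 14×KSh 4,800, 25×KSh 5,300 (q = 39 of N = 112).
Relative gaps: (13640−4800)/13640 = 0.6481 (×14); (13640−5300)/13640 = 0.6114 (×25).
Squared: 0.4200 (×14); 0.3739 (×25).
Sum = 15.226737; P₂ = 15.226737 / 112 = 0.1360.

0.1360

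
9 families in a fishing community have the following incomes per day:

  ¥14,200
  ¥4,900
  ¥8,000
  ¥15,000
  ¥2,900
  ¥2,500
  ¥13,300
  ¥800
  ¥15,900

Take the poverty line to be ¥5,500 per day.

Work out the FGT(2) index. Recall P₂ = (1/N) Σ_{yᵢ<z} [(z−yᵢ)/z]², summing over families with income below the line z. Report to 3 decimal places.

Incomes under z: ¥800, ¥2,500, ¥2,900, ¥4,900 (q = 4 of N = 9).
Gap ratios (z−y)/z: (5500−800)/5500 = 0.8545; (5500−2500)/5500 = 0.5455; (5500−2900)/5500 = 0.4727; (5500−4900)/5500 = 0.1091.
Squared: 0.7302; 0.2975; 0.2235; 0.0119.
Sum = 1.263140; P₂ = 1.263140 / 9 = 0.140.

0.140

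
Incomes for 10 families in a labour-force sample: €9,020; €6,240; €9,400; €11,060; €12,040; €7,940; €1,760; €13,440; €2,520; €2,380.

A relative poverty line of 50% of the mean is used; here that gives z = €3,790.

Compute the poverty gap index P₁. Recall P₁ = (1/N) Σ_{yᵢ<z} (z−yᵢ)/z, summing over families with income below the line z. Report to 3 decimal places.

0.124

Poor units: €1,760, €2,380, €2,520 (q = 3 of N = 10).
Shortfall ratios: (3790−1760)/3790 = 0.5356; (3790−2380)/3790 = 0.3720; (3790−2520)/3790 = 0.3351.
Σ = 1.242744. Dividing by the full population N = 10 gives P₁ = 0.124.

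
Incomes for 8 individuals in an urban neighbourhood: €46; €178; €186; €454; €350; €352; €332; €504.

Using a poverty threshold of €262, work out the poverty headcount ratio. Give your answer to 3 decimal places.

3 of the 8 individuals have income below €262.
H = 3/8 = 0.375.

0.375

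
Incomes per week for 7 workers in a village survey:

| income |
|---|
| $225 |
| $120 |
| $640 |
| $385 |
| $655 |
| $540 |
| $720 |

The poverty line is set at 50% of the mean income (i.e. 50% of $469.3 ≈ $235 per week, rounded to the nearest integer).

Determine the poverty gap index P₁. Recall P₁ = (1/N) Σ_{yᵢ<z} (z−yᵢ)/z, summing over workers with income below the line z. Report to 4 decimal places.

0.0760

Below z: $120, $225 (q = 2 of N = 7).
Shortfall ratios: (235−120)/235 = 0.4894; (235−225)/235 = 0.0426.
Σ = 0.531915. Dividing by the full population N = 7 gives P₁ = 0.0760.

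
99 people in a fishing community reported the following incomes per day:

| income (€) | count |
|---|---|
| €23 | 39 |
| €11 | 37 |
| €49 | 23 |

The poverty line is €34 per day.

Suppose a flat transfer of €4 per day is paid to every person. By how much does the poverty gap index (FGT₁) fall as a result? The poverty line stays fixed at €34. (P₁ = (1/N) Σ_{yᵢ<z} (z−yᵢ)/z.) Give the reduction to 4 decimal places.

0.0903

Before: below the line — 37×€11, 39×€23; poverty gap index (FGT₁) = 0.380273.
After the €4 transfer: below the line — 37×€15, 39×€27; poverty gap index (FGT₁) = 0.289958.
Reduction = 0.380273 − 0.289958 = 0.0903.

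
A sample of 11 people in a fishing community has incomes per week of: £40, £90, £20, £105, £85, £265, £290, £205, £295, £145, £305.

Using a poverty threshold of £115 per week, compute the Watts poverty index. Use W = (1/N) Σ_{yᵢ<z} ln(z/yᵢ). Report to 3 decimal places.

0.313

Poor units: £20, £40, £85, £90, £105 (q = 5 of N = 11).
Log gaps: ln(115/20) = 1.7492; ln(115/40) = 1.0561; ln(115/85) = 0.3023; ln(115/90) = 0.2451; ln(115/105) = 0.0910.
W = 3.443628 / 11 = 0.313.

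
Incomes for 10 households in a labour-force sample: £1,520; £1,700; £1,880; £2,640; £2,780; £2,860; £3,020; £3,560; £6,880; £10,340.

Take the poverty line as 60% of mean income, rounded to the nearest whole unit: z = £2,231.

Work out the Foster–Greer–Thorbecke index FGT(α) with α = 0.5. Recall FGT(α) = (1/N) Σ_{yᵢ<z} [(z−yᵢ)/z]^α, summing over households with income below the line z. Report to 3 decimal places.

0.145

Incomes under z: £1,520, £1,700, £1,880 (q = 3 of N = 10).
Shortfall ratios: (2231−1520)/2231 = 0.3187; (2231−1700)/2231 = 0.2380; (2231−1880)/2231 = 0.1573.
Raised to α = 0.5: 0.56453; 0.48786; 0.39665.
Sum = 1.449037; FGT(0.5) = 1.449037 / 10 = 0.145.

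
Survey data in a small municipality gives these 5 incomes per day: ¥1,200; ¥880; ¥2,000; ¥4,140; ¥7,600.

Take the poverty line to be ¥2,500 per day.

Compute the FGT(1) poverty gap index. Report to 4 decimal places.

Poor units: ¥880, ¥1,200, ¥2,000 (q = 3 of N = 5).
Normalized shortfalls: (2500−880)/2500 = 0.6480; (2500−1200)/2500 = 0.5200; (2500−2000)/2500 = 0.2000.
Sum of shortfalls = 1.368000; P₁ averages over all N: 1.368000 / 5 = 0.2736.

0.2736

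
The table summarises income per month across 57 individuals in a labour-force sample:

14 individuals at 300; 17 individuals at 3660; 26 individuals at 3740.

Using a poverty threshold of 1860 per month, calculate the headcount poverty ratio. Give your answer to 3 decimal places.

0.246

14 of the 57 individuals have income below 1860.
H = 14/57 = 0.246.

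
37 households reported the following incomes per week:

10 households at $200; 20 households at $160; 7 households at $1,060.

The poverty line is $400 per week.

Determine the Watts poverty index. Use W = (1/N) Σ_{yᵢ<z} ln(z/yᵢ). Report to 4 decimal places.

Below the line: 20×$160, 10×$200 (q = 30 of N = 37).
ln(z/y) terms: ln(400/160) = 0.9163 (×20); ln(400/200) = 0.6931 (×10).
W = 25.257286 / 37 = 0.6826.

0.6826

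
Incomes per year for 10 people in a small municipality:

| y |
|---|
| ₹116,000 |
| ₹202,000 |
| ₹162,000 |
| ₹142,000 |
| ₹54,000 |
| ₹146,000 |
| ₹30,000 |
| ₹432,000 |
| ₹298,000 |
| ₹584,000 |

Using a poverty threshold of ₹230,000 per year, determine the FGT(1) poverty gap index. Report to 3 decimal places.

Poor units: ₹30,000, ₹54,000, ₹116,000, ₹142,000, ₹146,000, ₹162,000, ₹202,000 (q = 7 of N = 10).
Shortfall ratios: (230000−30000)/230000 = 0.8696; (230000−54000)/230000 = 0.7652; (230000−116000)/230000 = 0.4957; (230000−142000)/230000 = 0.3826; (230000−146000)/230000 = 0.3652; (230000−162000)/230000 = 0.2957; (230000−202000)/230000 = 0.1217.
Σ = 3.295652. Dividing by the full population N = 10 gives P₁ = 0.330.

0.330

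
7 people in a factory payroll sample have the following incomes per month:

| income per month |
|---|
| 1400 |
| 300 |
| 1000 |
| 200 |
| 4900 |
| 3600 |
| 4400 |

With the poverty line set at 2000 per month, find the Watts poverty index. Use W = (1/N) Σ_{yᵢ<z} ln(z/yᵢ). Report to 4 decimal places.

0.7499

Poor units: 200, 300, 1000, 1400 (q = 4 of N = 7).
Log shortfalls: ln(2000/200) = 2.3026; ln(2000/300) = 1.8971; ln(2000/1000) = 0.6931; ln(2000/1400) = 0.3567.
W = 5.249527 / 7 = 0.7499.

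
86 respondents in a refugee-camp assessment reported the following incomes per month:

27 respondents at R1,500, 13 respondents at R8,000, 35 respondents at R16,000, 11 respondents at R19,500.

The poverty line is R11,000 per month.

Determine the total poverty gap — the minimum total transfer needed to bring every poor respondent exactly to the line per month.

Poor units: 27×R1,500, 13×R8,000 (q = 40 of N = 86).
Individual gaps: 27×(11000−1500) = 256500; 13×(11000−8000) = 39000.
Aggregate gap = R295,500.

R295,500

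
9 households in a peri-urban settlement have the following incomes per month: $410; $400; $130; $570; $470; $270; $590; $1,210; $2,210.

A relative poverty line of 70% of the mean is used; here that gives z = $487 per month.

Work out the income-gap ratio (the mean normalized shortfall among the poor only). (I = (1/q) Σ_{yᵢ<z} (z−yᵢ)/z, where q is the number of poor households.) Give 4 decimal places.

0.3101

Below the line: $130, $270, $400, $410, $470 (q = 5 of N = 9).
Relative gaps: 0.7331, 0.4456, 0.1786, 0.1581, 0.0349; sum = 1.550308.
The income-gap ratio divides by q (the poor only): 1.550308 / 5 = 0.3101.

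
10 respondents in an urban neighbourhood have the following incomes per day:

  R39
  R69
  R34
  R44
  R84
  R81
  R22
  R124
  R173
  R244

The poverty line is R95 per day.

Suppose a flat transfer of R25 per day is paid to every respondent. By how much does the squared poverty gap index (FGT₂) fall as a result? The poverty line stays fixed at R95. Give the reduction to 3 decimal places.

0.117

Before: below the line — R22, R34, R39, R44, R69, R81, R84; squared poverty gap index (FGT₂) = 0.17485.
After the R25 transfer: below the line — R47, R59, R64, R69, R94; squared poverty gap index (FGT₂) = 0.05804.
Reduction = 0.17485 − 0.05804 = 0.117.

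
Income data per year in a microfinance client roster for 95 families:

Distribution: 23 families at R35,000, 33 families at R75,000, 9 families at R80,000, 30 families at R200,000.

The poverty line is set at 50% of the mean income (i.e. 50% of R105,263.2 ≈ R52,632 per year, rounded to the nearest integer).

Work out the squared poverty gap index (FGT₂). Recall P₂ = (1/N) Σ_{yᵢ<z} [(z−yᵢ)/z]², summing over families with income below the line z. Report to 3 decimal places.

0.027

Below z: 23×R35,000 (q = 23 of N = 95).
Gap ratios (z−y)/z: (52632−35000)/52632 = 0.3350 (×23).
Squared: 0.1122 (×23).
Sum = 2.581257; P₂ = 2.581257 / 95 = 0.027.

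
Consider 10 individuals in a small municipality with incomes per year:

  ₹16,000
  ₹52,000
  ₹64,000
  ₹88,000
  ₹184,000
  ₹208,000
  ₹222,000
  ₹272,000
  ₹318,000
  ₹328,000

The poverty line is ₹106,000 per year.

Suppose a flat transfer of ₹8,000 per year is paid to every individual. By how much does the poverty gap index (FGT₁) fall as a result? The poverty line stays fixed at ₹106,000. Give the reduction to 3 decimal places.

Before: below the line — ₹16,000, ₹52,000, ₹64,000, ₹88,000; poverty gap index (FGT₁) = 0.19245.
After the ₹8,000 transfer: below the line — ₹24,000, ₹60,000, ₹72,000, ₹96,000; poverty gap index (FGT₁) = 0.16226.
Reduction = 0.19245 − 0.16226 = 0.030.

0.030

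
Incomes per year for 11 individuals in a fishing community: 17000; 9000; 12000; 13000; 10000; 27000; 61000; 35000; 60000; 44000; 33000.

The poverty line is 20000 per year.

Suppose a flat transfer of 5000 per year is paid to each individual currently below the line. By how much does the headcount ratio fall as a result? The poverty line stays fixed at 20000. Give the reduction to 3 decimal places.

0.091

Before: below the line — 9000, 10000, 12000, 13000, 17000; headcount ratio = 0.45455.
After the 5000 transfer: below the line — 14000, 15000, 17000, 18000; headcount ratio = 0.36364.
Reduction = 0.45455 − 0.36364 = 0.091.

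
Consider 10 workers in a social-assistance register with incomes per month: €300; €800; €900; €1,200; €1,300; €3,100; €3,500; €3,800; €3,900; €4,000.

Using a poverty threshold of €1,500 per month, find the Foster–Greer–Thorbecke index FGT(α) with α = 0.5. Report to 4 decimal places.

Below z: €300, €800, €900, €1,200, €1,300 (q = 5 of N = 10).
Gap ratios (z−y)/z: (1500−300)/1500 = 0.8000; (1500−800)/1500 = 0.4667; (1500−900)/1500 = 0.4000; (1500−1200)/1500 = 0.2000; (1500−1300)/1500 = 0.1333.
Raised to α = 0.5: 0.89443; 0.68313; 0.63246; 0.44721; 0.36515.
Sum = 3.022375; FGT(0.5) = 3.022375 / 10 = 0.3022.

0.3022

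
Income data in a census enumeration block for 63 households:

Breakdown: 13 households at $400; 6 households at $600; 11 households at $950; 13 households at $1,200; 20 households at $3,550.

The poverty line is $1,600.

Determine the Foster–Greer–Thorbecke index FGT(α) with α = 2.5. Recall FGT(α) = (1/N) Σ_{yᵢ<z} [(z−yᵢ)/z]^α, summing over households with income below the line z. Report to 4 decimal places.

0.1547

Below the line: 13×$400, 6×$600, 11×$950, 13×$1,200 (q = 43 of N = 63).
Normalized shortfalls: (1600−400)/1600 = 0.7500 (×13); (1600−600)/1600 = 0.6250 (×6); (1600−950)/1600 = 0.4062 (×11); (1600−1200)/1600 = 0.2500 (×13).
Raised to α = 2.5: 0.48714 (×13); 0.30882 (×6); 0.10519 (×11); 0.03125 (×13).
Sum = 9.749072; FGT(2.5) = 9.749072 / 63 = 0.1547.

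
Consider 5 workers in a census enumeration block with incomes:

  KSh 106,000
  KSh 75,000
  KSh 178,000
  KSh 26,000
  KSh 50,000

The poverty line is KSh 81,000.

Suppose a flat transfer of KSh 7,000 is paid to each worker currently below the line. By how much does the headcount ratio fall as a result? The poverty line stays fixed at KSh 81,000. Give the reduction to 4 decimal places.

0.2000

Before: below the line — KSh 26,000, KSh 50,000, KSh 75,000; headcount ratio = 0.600000.
After the KSh 7,000 transfer: below the line — KSh 33,000, KSh 57,000; headcount ratio = 0.400000.
Reduction = 0.600000 − 0.400000 = 0.2000.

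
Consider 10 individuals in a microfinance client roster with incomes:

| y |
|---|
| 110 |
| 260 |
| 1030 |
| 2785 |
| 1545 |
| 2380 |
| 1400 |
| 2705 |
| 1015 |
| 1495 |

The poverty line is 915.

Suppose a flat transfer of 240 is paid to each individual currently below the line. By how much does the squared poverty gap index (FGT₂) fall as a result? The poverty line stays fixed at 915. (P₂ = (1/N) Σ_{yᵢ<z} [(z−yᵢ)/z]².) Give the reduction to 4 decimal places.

Before: below the line — 110, 260; squared poverty gap index (FGT₂) = 0.128645.
After the 240 transfer: below the line — 350, 500; squared poverty gap index (FGT₂) = 0.058700.
Reduction = 0.128645 − 0.058700 = 0.0699.

0.0699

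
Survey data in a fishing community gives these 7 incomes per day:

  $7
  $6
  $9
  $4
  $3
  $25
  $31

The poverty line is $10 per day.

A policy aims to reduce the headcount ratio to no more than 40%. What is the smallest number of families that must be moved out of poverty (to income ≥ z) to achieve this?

5 of the 7 families are poor, so H = 5/7 = 0.714.
A headcount ratio of at most 40% allows at most ⌊0.40 × 7⌋ = 2 poor families.
So at least 5 − 2 = 3 must be lifted.

3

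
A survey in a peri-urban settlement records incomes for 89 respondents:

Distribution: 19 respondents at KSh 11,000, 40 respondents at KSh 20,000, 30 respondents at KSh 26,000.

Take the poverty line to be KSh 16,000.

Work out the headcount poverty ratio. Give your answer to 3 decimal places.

19 of the 89 respondents have income below KSh 16,000.
H = 19/89 = 0.213.

0.213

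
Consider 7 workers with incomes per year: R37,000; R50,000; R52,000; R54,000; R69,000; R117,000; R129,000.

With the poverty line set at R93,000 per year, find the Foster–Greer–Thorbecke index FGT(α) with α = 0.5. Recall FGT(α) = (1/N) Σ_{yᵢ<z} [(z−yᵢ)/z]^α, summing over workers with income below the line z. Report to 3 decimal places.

Incomes under z: R37,000, R50,000, R52,000, R54,000, R69,000 (q = 5 of N = 7).
Relative gaps: (93000−37000)/93000 = 0.6022; (93000−50000)/93000 = 0.4624; (93000−52000)/93000 = 0.4409; (93000−54000)/93000 = 0.4194; (93000−69000)/93000 = 0.2581.
Raised to α = 0.5: 0.77598; 0.67997; 0.66397; 0.64758; 0.50800.
Sum = 3.275508; FGT(0.5) = 3.275508 / 7 = 0.468.

0.468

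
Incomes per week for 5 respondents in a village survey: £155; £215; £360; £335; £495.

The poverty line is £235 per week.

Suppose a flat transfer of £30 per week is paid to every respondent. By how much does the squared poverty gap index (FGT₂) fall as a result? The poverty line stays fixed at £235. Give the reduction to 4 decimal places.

0.0156

Before: below the line — £155, £215; squared poverty gap index (FGT₂) = 0.024627.
After the £30 transfer: below the line — £185; squared poverty gap index (FGT₂) = 0.009054.
Reduction = 0.024627 − 0.009054 = 0.0156.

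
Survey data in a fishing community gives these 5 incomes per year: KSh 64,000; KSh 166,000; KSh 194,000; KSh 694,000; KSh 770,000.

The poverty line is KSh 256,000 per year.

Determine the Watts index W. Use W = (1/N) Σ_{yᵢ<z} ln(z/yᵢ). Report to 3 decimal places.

Incomes under z: KSh 64,000, KSh 166,000, KSh 194,000 (q = 3 of N = 5).
Log shortfalls: ln(256000/64000) = 1.3863; ln(256000/166000) = 0.4332; ln(256000/194000) = 0.2773.
W = 2.096803 / 5 = 0.419.

0.419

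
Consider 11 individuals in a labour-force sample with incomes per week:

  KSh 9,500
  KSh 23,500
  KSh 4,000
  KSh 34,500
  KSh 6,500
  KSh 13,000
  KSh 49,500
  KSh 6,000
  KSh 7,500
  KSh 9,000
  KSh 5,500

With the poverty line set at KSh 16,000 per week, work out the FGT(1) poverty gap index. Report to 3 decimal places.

0.381

Poor units: KSh 4,000, KSh 5,500, KSh 6,000, KSh 6,500, KSh 7,500, KSh 9,000, KSh 9,500, KSh 13,000 (q = 8 of N = 11).
Relative gaps: (16000−4000)/16000 = 0.7500; (16000−5500)/16000 = 0.6562; (16000−6000)/16000 = 0.6250; (16000−6500)/16000 = 0.5938; (16000−7500)/16000 = 0.5312; (16000−9000)/16000 = 0.4375; (16000−9500)/16000 = 0.4062; (16000−13000)/16000 = 0.1875.
Sum of shortfalls = 4.187500; P₁ averages over all N: 4.187500 / 11 = 0.381.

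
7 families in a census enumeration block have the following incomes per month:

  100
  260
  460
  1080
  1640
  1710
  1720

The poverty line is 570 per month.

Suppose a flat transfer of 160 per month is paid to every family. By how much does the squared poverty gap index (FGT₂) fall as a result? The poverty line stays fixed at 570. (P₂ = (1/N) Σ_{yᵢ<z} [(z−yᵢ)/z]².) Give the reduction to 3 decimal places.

0.093

Before: below the line — 100, 260, 460; squared poverty gap index (FGT₂) = 0.14470.
After the 160 transfer: below the line — 260, 420; squared poverty gap index (FGT₂) = 0.05215.
Reduction = 0.14470 − 0.05215 = 0.093.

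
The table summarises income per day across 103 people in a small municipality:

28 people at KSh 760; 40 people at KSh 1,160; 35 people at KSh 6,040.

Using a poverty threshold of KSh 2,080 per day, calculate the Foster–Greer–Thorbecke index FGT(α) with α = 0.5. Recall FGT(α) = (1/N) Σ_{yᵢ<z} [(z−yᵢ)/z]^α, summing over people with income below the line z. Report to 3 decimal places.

0.475

Below the line: 28×KSh 760, 40×KSh 1,160 (q = 68 of N = 103).
Gap ratios (z−y)/z: (2080−760)/2080 = 0.6346 (×28); (2080−1160)/2080 = 0.4423 (×40).
Raised to α = 0.5: 0.79663 (×28); 0.66506 (×40).
Sum = 48.908057; FGT(0.5) = 48.908057 / 103 = 0.475.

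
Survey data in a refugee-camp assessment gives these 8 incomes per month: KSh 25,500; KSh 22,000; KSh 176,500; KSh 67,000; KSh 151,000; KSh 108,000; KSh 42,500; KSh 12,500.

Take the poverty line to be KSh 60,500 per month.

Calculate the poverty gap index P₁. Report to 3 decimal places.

Below the line: KSh 12,500, KSh 22,000, KSh 25,500, KSh 42,500 (q = 4 of N = 8).
Gap ratios (z−y)/z: (60500−12500)/60500 = 0.7934; (60500−22000)/60500 = 0.6364; (60500−25500)/60500 = 0.5785; (60500−42500)/60500 = 0.2975.
Sum of shortfalls = 2.305785; P₁ averages over all N: 2.305785 / 8 = 0.288.

0.288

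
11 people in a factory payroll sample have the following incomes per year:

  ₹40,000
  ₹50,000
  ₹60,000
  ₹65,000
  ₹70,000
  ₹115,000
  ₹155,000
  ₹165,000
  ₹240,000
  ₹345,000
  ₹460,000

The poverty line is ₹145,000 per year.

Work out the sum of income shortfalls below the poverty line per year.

Below the line: ₹40,000, ₹50,000, ₹60,000, ₹65,000, ₹70,000, ₹115,000 (q = 6 of N = 11).
Individual gaps: 145000−40000 = 105000; 145000−50000 = 95000; 145000−60000 = 85000; 145000−65000 = 80000; 145000−70000 = 75000; 145000−115000 = 30000.
Aggregate gap = ₹470,000.

₹470,000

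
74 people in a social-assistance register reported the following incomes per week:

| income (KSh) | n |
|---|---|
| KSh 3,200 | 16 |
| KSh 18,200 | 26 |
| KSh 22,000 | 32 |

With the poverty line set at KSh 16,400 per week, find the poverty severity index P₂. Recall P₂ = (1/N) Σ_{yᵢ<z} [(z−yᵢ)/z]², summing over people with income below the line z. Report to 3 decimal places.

Below z: 16×KSh 3,200 (q = 16 of N = 74).
Shortfall ratios: (16400−3200)/16400 = 0.8049 (×16).
Squared: 0.6478 (×16).
Sum = 10.365259; P₂ = 10.365259 / 74 = 0.140.

0.140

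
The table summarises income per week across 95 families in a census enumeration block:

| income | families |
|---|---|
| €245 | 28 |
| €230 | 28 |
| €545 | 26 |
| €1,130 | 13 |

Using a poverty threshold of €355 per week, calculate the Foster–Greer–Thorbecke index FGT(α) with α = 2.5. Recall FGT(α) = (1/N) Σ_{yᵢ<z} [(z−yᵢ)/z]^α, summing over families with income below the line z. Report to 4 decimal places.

0.0374

Below the line: 28×€230, 28×€245 (q = 56 of N = 95).
Shortfall ratios: (355−230)/355 = 0.3521 (×28); (355−245)/355 = 0.3099 (×28).
Raised to α = 2.5: 0.07357 (×28); 0.05345 (×28).
Sum = 3.556449; FGT(2.5) = 3.556449 / 95 = 0.0374.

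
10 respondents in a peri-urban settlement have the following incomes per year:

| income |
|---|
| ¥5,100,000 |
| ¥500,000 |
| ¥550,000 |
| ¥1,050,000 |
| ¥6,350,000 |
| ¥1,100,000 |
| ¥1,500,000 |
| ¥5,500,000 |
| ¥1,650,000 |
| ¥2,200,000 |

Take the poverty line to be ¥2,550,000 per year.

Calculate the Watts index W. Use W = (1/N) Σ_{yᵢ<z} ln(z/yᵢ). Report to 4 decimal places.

Poor units: ¥500,000, ¥550,000, ¥1,050,000, ¥1,100,000, ¥1,500,000, ¥1,650,000, ¥2,200,000 (q = 7 of N = 10).
Log gaps: ln(2550000/500000) = 1.6292; ln(2550000/550000) = 1.5339; ln(2550000/1050000) = 0.8873; ln(2550000/1100000) = 0.8408; ln(2550000/1500000) = 0.5306; ln(2550000/1650000) = 0.4353; ln(2550000/2200000) = 0.1476.
W = 6.004840 / 10 = 0.6005.

0.6005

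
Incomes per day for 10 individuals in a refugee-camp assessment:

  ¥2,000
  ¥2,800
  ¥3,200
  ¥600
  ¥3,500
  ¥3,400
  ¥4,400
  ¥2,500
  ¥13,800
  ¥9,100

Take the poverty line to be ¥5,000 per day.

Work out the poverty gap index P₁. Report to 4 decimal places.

0.3520

Incomes under z: ¥600, ¥2,000, ¥2,500, ¥2,800, ¥3,200, ¥3,400, ¥3,500, ¥4,400 (q = 8 of N = 10).
Gap ratios (z−y)/z: (5000−600)/5000 = 0.8800; (5000−2000)/5000 = 0.6000; (5000−2500)/5000 = 0.5000; (5000−2800)/5000 = 0.4400; (5000−3200)/5000 = 0.3600; (5000−3400)/5000 = 0.3200; (5000−3500)/5000 = 0.3000; (5000−4400)/5000 = 0.1200.
Σ = 3.520000. Dividing by the full population N = 10 gives P₁ = 0.3520.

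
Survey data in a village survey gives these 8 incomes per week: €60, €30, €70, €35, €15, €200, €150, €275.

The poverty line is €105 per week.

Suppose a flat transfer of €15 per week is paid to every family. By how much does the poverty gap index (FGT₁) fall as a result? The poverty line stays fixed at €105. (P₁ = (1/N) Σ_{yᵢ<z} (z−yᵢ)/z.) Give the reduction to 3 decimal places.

Before: below the line — €15, €30, €35, €60, €70; poverty gap index (FGT₁) = 0.37500.
After the €15 transfer: below the line — €30, €45, €50, €75, €85; poverty gap index (FGT₁) = 0.28571.
Reduction = 0.37500 − 0.28571 = 0.089.

0.089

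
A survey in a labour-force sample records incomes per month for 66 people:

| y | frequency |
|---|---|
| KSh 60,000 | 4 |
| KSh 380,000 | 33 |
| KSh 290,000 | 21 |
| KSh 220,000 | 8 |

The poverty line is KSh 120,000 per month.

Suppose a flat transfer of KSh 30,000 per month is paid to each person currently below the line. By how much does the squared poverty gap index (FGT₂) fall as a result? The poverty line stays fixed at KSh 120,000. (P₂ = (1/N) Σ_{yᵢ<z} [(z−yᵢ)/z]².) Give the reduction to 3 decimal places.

0.011

Before: below the line — 4×KSh 60,000; squared poverty gap index (FGT₂) = 0.01515.
After the KSh 30,000 transfer: below the line — 4×KSh 90,000; squared poverty gap index (FGT₂) = 0.00379.
Reduction = 0.01515 − 0.00379 = 0.011.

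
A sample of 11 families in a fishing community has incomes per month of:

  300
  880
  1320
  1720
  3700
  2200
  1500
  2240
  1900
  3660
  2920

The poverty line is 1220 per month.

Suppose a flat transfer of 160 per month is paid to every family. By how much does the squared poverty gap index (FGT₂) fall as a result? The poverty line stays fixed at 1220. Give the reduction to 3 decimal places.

0.021

Before: below the line — 300, 880; squared poverty gap index (FGT₂) = 0.05876.
After the 160 transfer: below the line — 460, 1040; squared poverty gap index (FGT₂) = 0.03726.
Reduction = 0.05876 − 0.03726 = 0.021.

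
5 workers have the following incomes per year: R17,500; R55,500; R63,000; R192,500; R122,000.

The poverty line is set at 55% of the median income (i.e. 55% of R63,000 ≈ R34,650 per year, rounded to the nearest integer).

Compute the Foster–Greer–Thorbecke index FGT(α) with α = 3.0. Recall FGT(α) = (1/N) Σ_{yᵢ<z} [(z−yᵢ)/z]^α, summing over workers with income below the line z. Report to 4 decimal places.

0.0243

Below z: R17,500 (q = 1 of N = 5).
Normalized shortfalls: (34650−17500)/34650 = 0.4949.
Raised to α = 3.0: 0.12125.
Sum = 0.121250; FGT(3.0) = 0.121250 / 5 = 0.0243.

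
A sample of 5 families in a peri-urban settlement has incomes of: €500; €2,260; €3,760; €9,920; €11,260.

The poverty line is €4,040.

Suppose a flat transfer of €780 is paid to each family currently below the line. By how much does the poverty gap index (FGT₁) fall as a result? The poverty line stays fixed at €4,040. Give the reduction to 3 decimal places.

Before: below the line — €500, €2,260, €3,760; poverty gap index (FGT₁) = 0.27723.
After the €780 transfer: below the line — €1,280, €3,040; poverty gap index (FGT₁) = 0.18614.
Reduction = 0.27723 − 0.18614 = 0.091.

0.091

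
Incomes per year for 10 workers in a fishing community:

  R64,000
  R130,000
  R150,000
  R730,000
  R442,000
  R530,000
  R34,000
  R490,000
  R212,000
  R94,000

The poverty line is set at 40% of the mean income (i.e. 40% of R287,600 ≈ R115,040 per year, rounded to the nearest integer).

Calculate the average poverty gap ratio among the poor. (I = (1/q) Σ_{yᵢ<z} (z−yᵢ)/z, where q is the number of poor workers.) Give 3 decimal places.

Below z: R34,000, R64,000, R94,000 (q = 3 of N = 10).
Relative gaps: 0.7045, 0.4437, 0.1829; sum = 1.331015.
I averages over the q = 3 poor units only: 1.331015 / 3 = 0.444.

0.444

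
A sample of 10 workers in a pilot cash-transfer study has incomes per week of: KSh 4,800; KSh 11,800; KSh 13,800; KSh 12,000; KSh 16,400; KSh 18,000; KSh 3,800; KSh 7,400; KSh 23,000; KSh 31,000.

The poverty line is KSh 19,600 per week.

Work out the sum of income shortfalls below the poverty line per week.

KSh 68,800

Below z: KSh 3,800, KSh 4,800, KSh 7,400, KSh 11,800, KSh 12,000, KSh 13,800, KSh 16,400, KSh 18,000 (q = 8 of N = 10).
Individual gaps: 19600−3800 = 15800; 19600−4800 = 14800; 19600−7400 = 12200; 19600−11800 = 7800; 19600−12000 = 7600; 19600−13800 = 5800; 19600−16400 = 3200; 19600−18000 = 1600.
Aggregate gap = KSh 68,800.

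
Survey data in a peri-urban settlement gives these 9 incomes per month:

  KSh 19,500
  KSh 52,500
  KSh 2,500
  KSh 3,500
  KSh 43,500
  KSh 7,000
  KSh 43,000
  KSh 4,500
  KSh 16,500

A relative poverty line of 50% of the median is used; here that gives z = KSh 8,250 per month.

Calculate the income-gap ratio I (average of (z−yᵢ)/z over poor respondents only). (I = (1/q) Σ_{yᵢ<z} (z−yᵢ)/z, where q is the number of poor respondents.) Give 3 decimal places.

0.470

Below z: KSh 2,500, KSh 3,500, KSh 4,500, KSh 7,000 (q = 4 of N = 9).
Shortfall ratios (z−y)/z: 0.6970, 0.5758, 0.4545, 0.1515; sum = 1.878788.
I averages over the q = 4 poor units only: 1.878788 / 4 = 0.470.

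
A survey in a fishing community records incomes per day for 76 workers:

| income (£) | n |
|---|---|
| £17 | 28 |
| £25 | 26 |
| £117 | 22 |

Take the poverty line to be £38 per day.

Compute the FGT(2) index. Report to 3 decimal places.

Below z: 28×£17, 26×£25 (q = 54 of N = 76).
Relative gaps: (38−17)/38 = 0.5526 (×28); (38−25)/38 = 0.3421 (×26).
Squared: 0.3054 (×28); 0.1170 (×26).
Sum = 11.594183; P₂ = 11.594183 / 76 = 0.153.

0.153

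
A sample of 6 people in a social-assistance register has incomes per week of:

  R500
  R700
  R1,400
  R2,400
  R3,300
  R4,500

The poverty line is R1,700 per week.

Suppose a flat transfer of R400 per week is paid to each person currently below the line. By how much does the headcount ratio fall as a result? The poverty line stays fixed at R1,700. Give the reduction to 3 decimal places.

Before: below the line — R500, R700, R1,400; headcount ratio = 0.50000.
After the R400 transfer: below the line — R900, R1,100; headcount ratio = 0.33333.
Reduction = 0.50000 − 0.33333 = 0.167.

0.167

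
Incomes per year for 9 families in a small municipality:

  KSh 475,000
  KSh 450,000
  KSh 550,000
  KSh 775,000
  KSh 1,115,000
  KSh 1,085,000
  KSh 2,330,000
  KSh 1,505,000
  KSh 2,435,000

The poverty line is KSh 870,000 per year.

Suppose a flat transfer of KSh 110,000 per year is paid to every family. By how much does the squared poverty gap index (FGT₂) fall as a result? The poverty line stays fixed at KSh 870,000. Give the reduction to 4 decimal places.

Before: below the line — KSh 450,000, KSh 475,000, KSh 550,000, KSh 775,000; squared poverty gap index (FGT₂) = 0.065156.
After the KSh 110,000 transfer: below the line — KSh 560,000, KSh 585,000, KSh 660,000; squared poverty gap index (FGT₂) = 0.032505.
Reduction = 0.065156 − 0.032505 = 0.0327.

0.0327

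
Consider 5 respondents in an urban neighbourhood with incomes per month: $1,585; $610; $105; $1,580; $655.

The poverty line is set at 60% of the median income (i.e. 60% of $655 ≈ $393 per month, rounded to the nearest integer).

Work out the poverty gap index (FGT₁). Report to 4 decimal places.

Below the line: $105 (q = 1 of N = 5).
Shortfall ratios: (393−105)/393 = 0.7328.
Sum of shortfalls = 0.732824; P₁ averages over all N: 0.732824 / 5 = 0.1466.

0.1466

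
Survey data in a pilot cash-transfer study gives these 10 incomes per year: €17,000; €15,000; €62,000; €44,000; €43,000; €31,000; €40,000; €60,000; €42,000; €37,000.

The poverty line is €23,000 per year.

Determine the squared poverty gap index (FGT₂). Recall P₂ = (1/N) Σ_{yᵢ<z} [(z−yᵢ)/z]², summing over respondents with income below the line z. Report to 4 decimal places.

Incomes under z: €15,000, €17,000 (q = 2 of N = 10).
Relative gaps: (23000−15000)/23000 = 0.3478; (23000−17000)/23000 = 0.2609.
Squared: 0.1210; 0.0681.
Sum = 0.189036; P₂ = 0.189036 / 10 = 0.0189.

0.0189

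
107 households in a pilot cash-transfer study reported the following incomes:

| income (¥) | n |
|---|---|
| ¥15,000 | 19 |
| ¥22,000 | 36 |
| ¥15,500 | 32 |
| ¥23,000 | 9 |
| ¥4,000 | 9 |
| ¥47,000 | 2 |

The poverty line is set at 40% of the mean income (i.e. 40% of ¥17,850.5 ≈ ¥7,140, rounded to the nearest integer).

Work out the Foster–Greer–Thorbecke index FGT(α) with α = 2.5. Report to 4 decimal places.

0.0108

Below the line: 9×¥4,000 (q = 9 of N = 107).
Shortfall ratios: (7140−4000)/7140 = 0.4398 (×9).
Raised to α = 2.5: 0.12826 (×9).
Sum = 1.154306; FGT(2.5) = 1.154306 / 107 = 0.0108.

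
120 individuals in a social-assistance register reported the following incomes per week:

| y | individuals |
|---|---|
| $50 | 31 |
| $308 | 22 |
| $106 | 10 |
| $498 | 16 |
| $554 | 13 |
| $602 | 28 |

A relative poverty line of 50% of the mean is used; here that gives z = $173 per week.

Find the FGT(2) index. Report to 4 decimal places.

0.1431

Incomes under z: 31×$50, 10×$106 (q = 41 of N = 120).
Gap ratios (z−y)/z: (173−50)/173 = 0.7110 (×31); (173−106)/173 = 0.3873 (×10).
Squared: 0.5055 (×31); 0.1500 (×10).
Sum = 17.170270; P₂ = 17.170270 / 120 = 0.1431.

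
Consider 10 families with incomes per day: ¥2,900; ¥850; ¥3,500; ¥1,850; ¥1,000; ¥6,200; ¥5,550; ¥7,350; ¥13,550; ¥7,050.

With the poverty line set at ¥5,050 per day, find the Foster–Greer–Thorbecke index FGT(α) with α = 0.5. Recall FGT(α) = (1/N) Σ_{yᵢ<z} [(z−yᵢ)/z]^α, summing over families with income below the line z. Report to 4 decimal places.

Poor units: ¥850, ¥1,000, ¥1,850, ¥2,900, ¥3,500 (q = 5 of N = 10).
Relative gaps: (5050−850)/5050 = 0.8317; (5050−1000)/5050 = 0.8020; (5050−1850)/5050 = 0.6337; (5050−2900)/5050 = 0.4257; (5050−3500)/5050 = 0.3069.
Raised to α = 0.5: 0.91197; 0.89553; 0.79603; 0.65249; 0.55401.
Sum = 3.810033; FGT(0.5) = 3.810033 / 10 = 0.3810.

0.3810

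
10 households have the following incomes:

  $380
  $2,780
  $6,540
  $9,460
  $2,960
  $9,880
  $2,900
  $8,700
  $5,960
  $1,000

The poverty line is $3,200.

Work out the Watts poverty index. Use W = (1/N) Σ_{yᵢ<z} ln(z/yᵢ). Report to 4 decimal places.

Poor units: $380, $1,000, $2,780, $2,900, $2,960 (q = 5 of N = 10).
Log shortfalls: ln(3200/380) = 2.1307; ln(3200/1000) = 1.1632; ln(3200/2780) = 0.1407; ln(3200/2900) = 0.0984; ln(3200/2960) = 0.0780.
W = 3.610987 / 10 = 0.3611.

0.3611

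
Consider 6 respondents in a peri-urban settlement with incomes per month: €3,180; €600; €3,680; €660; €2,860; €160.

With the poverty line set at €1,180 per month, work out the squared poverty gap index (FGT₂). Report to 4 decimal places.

Below the line: €160, €600, €660 (q = 3 of N = 6).
Relative gaps: (1180−160)/1180 = 0.8644; (1180−600)/1180 = 0.4915; (1180−660)/1180 = 0.4407.
Squared: 0.7472; 0.2416; 0.1942.
Sum = 1.182993; P₂ = 1.182993 / 6 = 0.1972.

0.1972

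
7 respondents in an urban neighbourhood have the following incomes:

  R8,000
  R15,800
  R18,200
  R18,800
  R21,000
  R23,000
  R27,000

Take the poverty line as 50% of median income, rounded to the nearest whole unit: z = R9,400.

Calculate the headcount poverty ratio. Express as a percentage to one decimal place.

14.3%

1 of the 7 respondents have income below R9,400.
H = 1/7 = 14.3%.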